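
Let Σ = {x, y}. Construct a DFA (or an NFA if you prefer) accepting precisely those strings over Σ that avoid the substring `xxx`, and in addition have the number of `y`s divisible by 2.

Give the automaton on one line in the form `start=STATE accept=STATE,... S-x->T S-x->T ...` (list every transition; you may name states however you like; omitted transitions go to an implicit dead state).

start=A accept=A,B,D A-x->B A-y->C B-x->D B-y->C C-x->E C-y->A D-x->F D-y->C E-x->G E-y->A F-x->F F-y->F G-x->F G-y->A

Handle the two conditions separately and then intersect. One (4 states) tracks partial matches of the forbidden pattern `xxx`; the other (2 states) tracks the count of `y`s modulo 2. Each combined state is a pair, one component from each; accept when both components accept. Minimizing collapses redundant product states.
With 7 states:
       x  y 
>* A   B  C 
 * B   D  C 
   C   E  A 
 * D   F  C 
   E   G  A 
   F   F  F 
   G   F  A 
(> = start, * = accepting)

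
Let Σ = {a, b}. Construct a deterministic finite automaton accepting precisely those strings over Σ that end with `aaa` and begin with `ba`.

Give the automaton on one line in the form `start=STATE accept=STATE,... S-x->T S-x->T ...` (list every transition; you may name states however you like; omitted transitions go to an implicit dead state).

start=s0 accept=s6 s0-a->s1 s0-b->s2 s1-a->s1 s1-b->s1 s2-a->s3 s2-b->s1 s3-a->s4 s3-b->s5 s4-a->s6 s4-b->s5 s5-a->s3 s5-b->s5 s6-a->s6 s6-b->s5

Build one automaton per condition and run them in lockstep. The first has 4 states tracking how much of the suffix `aaa` has currently been matched; the second has 4 states tracking whether the input so far still matches the prefix `ba`. A product state is a pair (one from each), accepting exactly when both do. After merging equivalent states the machine shrinks.
        a   b  
>  s0   s1  s2 
   s1   s1  s1 
   s2   s3  s1 
   s3   s4  s5 
   s4   s6  s5 
   s5   s3  s5 
 * s6   s6  s5 
(> = start, * = accepting)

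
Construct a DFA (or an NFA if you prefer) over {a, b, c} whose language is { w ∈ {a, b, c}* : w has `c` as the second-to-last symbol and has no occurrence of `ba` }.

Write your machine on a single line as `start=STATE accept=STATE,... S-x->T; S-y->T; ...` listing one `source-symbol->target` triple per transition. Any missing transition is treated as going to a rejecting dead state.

start=q0; accept=q4,q5,q6; q0-a->q0; q0-b->q1; q0-c->q2; q1-a->q3; q1-b->q1; q1-c->q2; q2-a->q4; q2-b->q5; q2-c->q6; q3-a->q3; q3-b->q3; q3-c->q3; q4-a->q0; q4-b->q1; q4-c->q2; q5-a->q3; q5-b->q1; q5-c->q2; q6-a->q4; q6-b->q5; q6-c->q6

Handle the two conditions separately and then intersect. The first has 13 states tracking the last 2 symbols read; the second has 3 states tracking partial matches of the forbidden pattern `ba`. A product state is a pair (one from each), accepting exactly when both do. Equivalent product states are then merged.
        a   b   c  
>  q0   q0  q1  q2 
   q1   q3  q1  q2 
   q2   q4  q5  q6 
   q3   q3  q3  q3 
 * q4   q0  q1  q2 
 * q5   q3  q1  q2 
 * q6   q4  q5  q6 
(> = start, * = accepting)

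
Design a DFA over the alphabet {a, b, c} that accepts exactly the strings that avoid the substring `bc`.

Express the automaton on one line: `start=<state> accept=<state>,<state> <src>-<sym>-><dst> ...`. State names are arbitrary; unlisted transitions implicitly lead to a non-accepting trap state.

This is the complement of 'contains `bc`'. Use the same substring-matching states — q0 through q2 holding how much of `bc` has just been matched — but flip the accepting set: everything except the trap q2 accepts.
        a   b   c  
>* q0   q0  q1  q0 
 * q1   q0  q1  q2 
   q2   q2  q2  q2 
(> = start, * = accepting)

start=q0 accept=q0,q1 q0-a->q0 q0-b->q1 q0-c->q0 q1-a->q0 q1-b->q1 q1-c->q2 q2-a->q2 q2-b->q2 q2-c->q2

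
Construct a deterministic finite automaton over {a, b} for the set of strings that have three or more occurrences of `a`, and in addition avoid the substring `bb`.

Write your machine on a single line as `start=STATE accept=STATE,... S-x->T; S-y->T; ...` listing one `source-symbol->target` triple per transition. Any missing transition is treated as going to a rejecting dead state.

start=s0; accept=s6,s8; s0-a->s1; s0-b->s2; s1-a->s3; s1-b->s4; s2-a->s1; s2-b->s5; s3-a->s6; s3-b->s7; s4-a->s3; s4-b->s5; s5-a->s5; s5-b->s5; s6-a->s6; s6-b->s8; s7-a->s6; s7-b->s5; s8-a->s6; s8-b->s5

Build one automaton per condition and run them in lockstep. One (5 states) tracks the count of `a`s, saturating at 4; the other (3 states) tracks partial matches of the forbidden pattern `bb`. Each combined state is a pair, one component from each; accept when both components accept. Equivalent product states are then merged.
A 9-state machine:
        a   b  
>  s0   s1  s2 
   s1   s3  s4 
   s2   s1  s5 
   s3   s6  s7 
   s4   s3  s5 
   s5   s5  s5 
 * s6   s6  s8 
   s7   s6  s5 
 * s8   s6  s5 
(> = start, * = accepting)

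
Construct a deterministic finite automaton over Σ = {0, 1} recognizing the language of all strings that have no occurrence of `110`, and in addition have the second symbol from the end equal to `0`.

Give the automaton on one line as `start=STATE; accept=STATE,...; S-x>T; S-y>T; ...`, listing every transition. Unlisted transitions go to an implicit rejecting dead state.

Build one automaton per condition and run them in lockstep. One (4 states) tracks partial matches of the forbidden pattern `110`; the other (7 states) tracks the last 2 symbols read. Each combined state is a pair, one component from each; accept when both components accept.
11 states suffice.
          0    1  
>  q0     q1   q2 
   q1     q3   q4 
   q2     q5   q6 
 * q3     q3   q4 
 * q4     q5   q6 
   q5     q3   q4 
   q6     q7   q6 
   q7     q8   q9 
   q8     q8   q9 
   q9     q7  q10 
   q10    q7  q10 
(> = start, * = accepting)

start=q0; accept=q3,q4; q0-0>q1; q0-1>q2; q1-0>q3; q1-1>q4; q2-0>q5; q2-1>q6; q3-0>q3; q3-1>q4; q4-0>q5; q4-1>q6; q5-0>q3; q5-1>q4; q6-0>q7; q6-1>q6; q7-0>q8; q7-1>q9; q8-0>q8; q8-1>q9; q9-0>q7; q9-1>q10; q10-0>q7; q10-1>q10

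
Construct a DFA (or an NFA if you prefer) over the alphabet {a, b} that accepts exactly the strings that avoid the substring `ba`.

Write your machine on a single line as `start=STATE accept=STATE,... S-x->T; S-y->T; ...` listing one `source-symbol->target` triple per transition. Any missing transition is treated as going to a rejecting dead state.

start=s0; accept=s0,s1; s0-a->s0; s0-b->s1; s1-a->s2; s1-b->s1; s2-a->s2; s2-b->s2

This is the complement of 'contains `ba`'. Use the same substring-matching states — s0 through s2 holding how much of `ba` has just been matched — but flip the accepting set: everything except the trap s2 accepts.
        a   b  
>* s0   s0  s1 
 * s1   s2  s1 
   s2   s2  s2 
(> = start, * = accepting)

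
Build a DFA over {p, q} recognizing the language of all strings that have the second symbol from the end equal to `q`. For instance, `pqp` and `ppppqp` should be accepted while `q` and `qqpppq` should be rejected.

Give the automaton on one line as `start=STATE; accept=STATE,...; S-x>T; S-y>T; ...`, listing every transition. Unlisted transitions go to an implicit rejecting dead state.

A DFA must remember the last 2 symbols (since which symbol is second-to-last isn't known until the input ends). Use one state per possible window of the last ≤2 symbols; accept from those whose window starts with `q`.
7 states suffice.
        p   q  
>  s0   s1  s2 
   s1   s3  s4 
   s2   s5  s6 
   s3   s3  s4 
   s4   s5  s6 
 * s5   s3  s4 
 * s6   s5  s6 
(> = start, * = accepting)

start=s0; accept=s5,s6; s0-p>s1; s0-q>s2; s1-p>s3; s1-q>s4; s2-p>s5; s2-q>s6; s3-p>s3; s3-q>s4; s4-p>s5; s4-q>s6; s5-p>s3; s5-q>s4; s6-p>s5; s6-q>s6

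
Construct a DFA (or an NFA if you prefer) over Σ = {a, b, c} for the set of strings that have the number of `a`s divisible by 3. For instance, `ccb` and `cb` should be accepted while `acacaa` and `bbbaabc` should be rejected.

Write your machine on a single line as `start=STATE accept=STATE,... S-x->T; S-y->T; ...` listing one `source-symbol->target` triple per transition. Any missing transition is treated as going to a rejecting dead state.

Keep the running count of `a`s modulo 3: each `a` advances along the cycle S0 → S1 → S2 → S0 while other symbols loop. Accept at S0.
With 3 states:
        a   b   c  
>* S0   S1  S0  S0 
   S1   S2  S1  S1 
   S2   S0  S2  S2 
(> = start, * = accepting)

start=S0; accept=S0; S0-a->S1; S0-b->S0; S0-c->S0; S1-a->S2; S1-b->S1; S1-c->S1; S2-a->S0; S2-b->S2; S2-c->S2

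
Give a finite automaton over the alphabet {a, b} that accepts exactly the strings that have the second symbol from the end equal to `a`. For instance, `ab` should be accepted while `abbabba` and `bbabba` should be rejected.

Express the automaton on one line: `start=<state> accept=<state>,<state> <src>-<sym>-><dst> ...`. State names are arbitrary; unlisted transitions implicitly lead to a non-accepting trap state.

start=q0 accept=q3,q4 q0-a->q1 q0-b->q2 q1-a->q3 q1-b->q4 q2-a->q5 q2-b->q6 q3-a->q3 q3-b->q4 q4-a->q5 q4-b->q6 q5-a->q3 q5-b->q4 q6-a->q5 q6-b->q6

A DFA must remember the last 2 symbols (since which symbol is second-to-last isn't known until the input ends). Use one state per possible window of the last ≤2 symbols; accept from those whose window starts with `a`.
7 states suffice.
        a   b  
>  q0   q1  q2 
   q1   q3  q4 
   q2   q5  q6 
 * q3   q3  q4 
 * q4   q5  q6 
   q5   q3  q4 
   q6   q5  q6 
(> = start, * = accepting)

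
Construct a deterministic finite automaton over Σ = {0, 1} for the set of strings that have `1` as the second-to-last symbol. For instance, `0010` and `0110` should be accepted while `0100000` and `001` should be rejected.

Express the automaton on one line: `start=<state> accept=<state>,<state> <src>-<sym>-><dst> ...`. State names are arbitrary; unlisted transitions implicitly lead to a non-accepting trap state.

Because acceptance depends on a position counted from the end, the machine has to buffer the most recent 2 symbols. Make each state the string of the last up-to-2 symbols read; on input `x` shift the window left and append `x`. Accept when the buffered window has length 2 and begins with `1`.
A 7-state machine:
       0  1 
>  A   B  C 
   B   D  E 
   C   F  G 
   D   D  E 
   E   F  G 
 * F   D  E 
 * G   F  G 
(> = start, * = accepting)

start=A accept=F,G A-0->B A-1->C B-0->D B-1->E C-0->F C-1->G D-0->D D-1->E E-0->F E-1->G F-0->D F-1->E G-0->F G-1->G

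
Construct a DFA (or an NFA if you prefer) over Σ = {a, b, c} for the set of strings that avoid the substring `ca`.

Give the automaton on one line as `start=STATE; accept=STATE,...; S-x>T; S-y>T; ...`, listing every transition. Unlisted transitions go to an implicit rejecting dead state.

start=S0; accept=S0,S1; S0-a>S0; S0-b>S0; S0-c>S1; S1-a>S2; S1-b>S0; S1-c>S1; S2-a>S2; S2-b>S2; S2-c>S2

This is the complement of 'contains `ca`'. Use the same substring-matching states — S0 through S2 holding how much of `ca` has just been matched — but flip the accepting set: everything except the trap S2 accepts.
        a   b   c  
>* S0   S0  S0  S1 
 * S1   S2  S0  S1 
   S2   S2  S2  S2 
(> = start, * = accepting)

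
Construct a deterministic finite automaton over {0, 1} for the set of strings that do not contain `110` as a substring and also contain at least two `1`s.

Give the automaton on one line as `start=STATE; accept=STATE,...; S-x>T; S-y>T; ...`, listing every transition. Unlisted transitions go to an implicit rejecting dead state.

start=s0; accept=s3,s4,s6,s7,s9,s10; s0-0>s0; s0-1>s1; s1-0>s2; s1-1>s3; s2-0>s2; s2-1>s4; s3-0>s5; s3-1>s6; s4-0>s7; s4-1>s6; s5-0>s5; s5-1>s8; s6-0>s8; s6-1>s6; s7-0>s7; s7-1>s9; s8-0>s8; s8-1>s8; s9-0>s10; s9-1>s6; s10-0>s10; s10-1>s9

Build one automaton per condition and run them in lockstep. One (4 states) tracks partial matches of the forbidden pattern `110`; the other (4 states) tracks the count of `1`s, saturating at 3. Each combined state is a pair, one component from each; accept when both components accept.
An 11-state machine:
          0    1  
>  s0     s0   s1 
   s1     s2   s3 
   s2     s2   s4 
 * s3     s5   s6 
 * s4     s7   s6 
   s5     s5   s8 
 * s6     s8   s6 
 * s7     s7   s9 
   s8     s8   s8 
 * s9    s10   s6 
 * s10   s10   s9 
(> = start, * = accepting)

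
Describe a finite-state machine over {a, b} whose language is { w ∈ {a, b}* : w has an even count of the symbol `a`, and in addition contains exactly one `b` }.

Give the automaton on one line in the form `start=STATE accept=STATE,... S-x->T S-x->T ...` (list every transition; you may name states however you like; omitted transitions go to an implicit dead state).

start=s0 accept=s2 s0-a->s1 s0-b->s2 s1-a->s0 s1-b->s3 s2-a->s3 s2-b->s4 s3-a->s2 s3-b->s4 s4-a->s4 s4-b->s4

Handle the two conditions separately and then intersect. One (2 states) tracks the count of `a`s modulo 2; the other (3 states) tracks the count of `b`s, saturating at 2. Each combined state is a pair, one component from each; accept when both components accept. Minimizing collapses redundant product states.
With 5 states:
        a   b  
>  s0   s1  s2 
   s1   s0  s3 
 * s2   s3  s4 
   s3   s2  s4 
   s4   s4  s4 
(> = start, * = accepting)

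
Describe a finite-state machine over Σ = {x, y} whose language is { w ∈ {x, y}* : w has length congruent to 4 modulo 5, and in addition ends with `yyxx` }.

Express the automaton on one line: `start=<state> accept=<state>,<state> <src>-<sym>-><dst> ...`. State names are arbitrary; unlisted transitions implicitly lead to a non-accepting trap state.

start=q0 accept=q8 q0-x->q1 q0-y->q2 q1-x->q3 q1-y->q3 q2-x->q3 q2-y->q4 q3-x->q5 q3-y->q5 q4-x->q6 q4-y->q5 q5-x->q7 q5-y->q7 q6-x->q8 q6-y->q7 q7-x->q0 q7-y->q0 q8-x->q0 q8-y->q0

Run two small machines in parallel and take their product. One (5 states) tracks the input length modulo 5; the other (5 states) tracks how much of the suffix `yyxx` has currently been matched. Each combined state is a pair, one component from each; accept when both components accept. Minimizing collapses redundant product states.
9 states suffice.
        x   y  
>  q0   q1  q2 
   q1   q3  q3 
   q2   q3  q4 
   q3   q5  q5 
   q4   q6  q5 
   q5   q7  q7 
   q6   q8  q7 
   q7   q0  q0 
 * q8   q0  q0 
(> = start, * = accepting)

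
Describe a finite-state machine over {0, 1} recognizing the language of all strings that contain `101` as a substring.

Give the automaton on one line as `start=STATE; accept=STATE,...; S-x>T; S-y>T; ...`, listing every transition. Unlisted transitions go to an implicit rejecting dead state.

Track how much of `101` has been matched so far: state s0 is no progress, s3 is the absorbing accept state reached once `101` has occurred. Intermediate states record partial matches; on a mismatch, fall back to the longest reusable overlap.
        0   1  
>  s0   s0  s1 
   s1   s2  s1 
   s2   s0  s3 
 * s3   s3  s3 
(> = start, * = accepting)

start=s0; accept=s3; s0-0>s0; s0-1>s1; s1-0>s2; s1-1>s1; s2-0>s0; s2-1>s3; s3-0>s3; s3-1>s3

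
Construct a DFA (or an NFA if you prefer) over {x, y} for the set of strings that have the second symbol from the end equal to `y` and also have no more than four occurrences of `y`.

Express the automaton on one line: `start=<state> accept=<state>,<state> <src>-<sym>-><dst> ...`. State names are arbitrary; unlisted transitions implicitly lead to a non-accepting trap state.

Build one automaton per condition and run them in lockstep. One (7 states) tracks the last 2 symbols read; the other (6 states) tracks the count of `y`s, saturating at 5. Each combined state is a pair, one component from each; accept when both components accept.
With 23 states:
       x  y 
>  A   B  C 
   B   D  E 
   C   F  G 
   D   D  E 
   E   F  G 
 * F   H  I 
 * G   J  K 
   H   H  I 
   I   J  K 
 * J   L  M 
 * K   N  O 
   L   L  M 
   M   N  O 
 * N   P  Q 
 * O   R  S 
   P   P  Q 
   Q   R  S 
 * R   T  U 
   S   V  S 
   T   T  U 
   U   V  S 
   V   W  U 
   W   W  U 
(> = start, * = accepting)

start=A accept=F,G,J,K,N,O,R A-x->B A-y->C B-x->D B-y->E C-x->F C-y->G D-x->D D-y->E E-x->F E-y->G F-x->H F-y->I G-x->J G-y->K H-x->H H-y->I I-x->J I-y->K J-x->L J-y->M K-x->N K-y->O L-x->L L-y->M M-x->N M-y->O N-x->P N-y->Q O-x->R O-y->S P-x->P P-y->Q Q-x->R Q-y->S R-x->T R-y->U S-x->V S-y->S T-x->T T-y->U U-x->V U-y->S V-x->W V-y->U W-x->W W-y->U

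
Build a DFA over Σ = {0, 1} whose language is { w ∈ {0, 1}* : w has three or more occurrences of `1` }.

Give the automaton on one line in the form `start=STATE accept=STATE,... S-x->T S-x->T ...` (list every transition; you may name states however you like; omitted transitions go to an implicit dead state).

Count `1`s, saturating at 4: states q0 through q3 mean 0 through 3 `1`s seen; q4 means more than 3. Each `1` increments (capped at q4); other symbols loop. Accept from {q3, q4}.
With 5 states:
        0   1  
>  q0   q0  q1 
   q1   q1  q2 
   q2   q2  q3 
 * q3   q3  q4 
 * q4   q4  q4 
(> = start, * = accepting)

start=q0 accept=q3,q4 q0-0->q0 q0-1->q1 q1-0->q1 q1-1->q2 q2-0->q2 q2-1->q3 q3-0->q3 q3-1->q4 q4-0->q4 q4-1->q4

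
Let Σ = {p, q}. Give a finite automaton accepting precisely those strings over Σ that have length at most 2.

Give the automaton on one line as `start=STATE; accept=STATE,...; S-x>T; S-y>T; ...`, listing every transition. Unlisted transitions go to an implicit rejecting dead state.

start=S0; accept=S0,S1,S2; S0-p>S1; S0-q>S1; S1-p>S2; S1-q>S2; S2-p>S3; S2-q>S3; S3-p>S3; S3-q>S3

Count input length up to 3: every symbol moves from S0 toward S3, which means 'more than 2' and absorbs. Accept from {S0, S1, S2}.
With 4 states:
        p   q  
>* S0   S1  S1 
 * S1   S2  S2 
 * S2   S3  S3 
   S3   S3  S3 
(> = start, * = accepting)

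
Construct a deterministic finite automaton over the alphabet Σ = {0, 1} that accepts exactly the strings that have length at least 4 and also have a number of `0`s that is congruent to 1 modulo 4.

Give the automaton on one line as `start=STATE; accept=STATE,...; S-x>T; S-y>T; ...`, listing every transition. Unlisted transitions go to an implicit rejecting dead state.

start=A; accept=N,O; A-0>B; A-1>C; B-0>D; B-1>E; C-0>E; C-1>F; D-0>G; D-1>H; E-0>H; E-1>I; F-0>I; F-1>J; G-0>K; G-1>L; H-0>L; H-1>M; I-0>M; I-1>N; J-0>N; J-1>K; K-0>O; K-1>P; L-0>P; L-1>Q; M-0>Q; M-1>R; N-0>R; N-1>O; O-0>R; O-1>O; P-0>O; P-1>P; Q-0>P; Q-1>Q; R-0>Q; R-1>R

Build one automaton per condition and run them in lockstep. One (6 states) tracks the input length, saturating at 5; the other (4 states) tracks the count of `0`s modulo 4. Each combined state is a pair, one component from each; accept when both components accept.
With 18 states:
       0  1 
>  A   B  C 
   B   D  E 
   C   E  F 
   D   G  H 
   E   H  I 
   F   I  J 
   G   K  L 
   H   L  M 
   I   M  N 
   J   N  K 
   K   O  P 
   L   P  Q 
   M   Q  R 
 * N   R  O 
 * O   R  O 
   P   O  P 
   Q   P  Q 
   R   Q  R 
(> = start, * = accepting)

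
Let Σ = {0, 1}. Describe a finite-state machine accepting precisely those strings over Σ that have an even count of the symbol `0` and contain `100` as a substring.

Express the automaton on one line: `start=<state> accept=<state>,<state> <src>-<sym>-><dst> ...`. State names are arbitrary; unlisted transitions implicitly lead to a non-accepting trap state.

Handle the two conditions separately and then intersect. The first has 2 states tracking the count of `0`s modulo 2; the second has 4 states tracking whether and how much of `100` has been seen. A product state is a pair (one from each), accepting exactly when both do.
An 8-state machine:
        0   1  
>  s0   s1  s2 
   s1   s0  s3 
   s2   s4  s2 
   s3   s5  s3 
   s4   s6  s3 
   s5   s7  s2 
 * s6   s7  s6 
   s7   s6  s7 
(> = start, * = accepting)

start=s0 accept=s6 s0-0->s1 s0-1->s2 s1-0->s0 s1-1->s3 s2-0->s4 s2-1->s2 s3-0->s5 s3-1->s3 s4-0->s6 s4-1->s3 s5-0->s7 s5-1->s2 s6-0->s7 s6-1->s6 s7-0->s6 s7-1->s7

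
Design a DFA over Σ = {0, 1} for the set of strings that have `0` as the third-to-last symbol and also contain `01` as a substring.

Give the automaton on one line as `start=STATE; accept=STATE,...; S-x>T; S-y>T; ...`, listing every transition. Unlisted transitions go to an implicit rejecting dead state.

Build one automaton per condition and run them in lockstep. One (15 states) tracks the last 3 symbols read; the other (3 states) tracks whether and how much of `01` has been seen. Each combined state is a pair, one component from each; accept when both components accept.
19 states suffice.
       0  1 
>  A   B  C 
   B   D  E 
   C   F  G 
   D   H  I 
   E   J  K 
   F   L  M 
   G   N  O 
   H   H  I 
 * I   J  K 
 * J   P  M 
 * K   Q  R 
   L   H  I 
   M   J  K 
   N   L  M 
   O   N  O 
   P   S  I 
   Q   P  M 
   R   Q  R 
 * S   S  I 
(> = start, * = accepting)

start=A; accept=I,J,K,S; A-0>B; A-1>C; B-0>D; B-1>E; C-0>F; C-1>G; D-0>H; D-1>I; E-0>J; E-1>K; F-0>L; F-1>M; G-0>N; G-1>O; H-0>H; H-1>I; I-0>J; I-1>K; J-0>P; J-1>M; K-0>Q; K-1>R; L-0>H; L-1>I; M-0>J; M-1>K; N-0>L; N-1>M; O-0>N; O-1>O; P-0>S; P-1>I; Q-0>P; Q-1>M; R-0>Q; R-1>R; S-0>S; S-1>I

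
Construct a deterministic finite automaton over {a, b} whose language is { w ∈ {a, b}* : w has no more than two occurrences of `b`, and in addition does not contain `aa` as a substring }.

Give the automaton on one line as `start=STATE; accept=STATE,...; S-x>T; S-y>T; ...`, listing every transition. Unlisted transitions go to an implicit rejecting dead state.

Build one automaton per condition and run them in lockstep. One (4 states) tracks the count of `b`s, saturating at 3; the other (3 states) tracks partial matches of the forbidden pattern `aa`. Each combined state is a pair, one component from each; accept when both components accept.
          a    b  
>* q0     q1   q2 
 * q1     q3   q2 
 * q2     q4   q5 
   q3     q3   q6 
 * q4     q6   q5 
 * q5     q7   q8 
   q6     q6   q9 
 * q7     q9   q8 
   q8    q10   q8 
   q9     q9  q11 
   q10   q11   q8 
   q11   q11  q11 
(> = start, * = accepting)

start=q0; accept=q0,q1,q2,q4,q5,q7; q0-a>q1; q0-b>q2; q1-a>q3; q1-b>q2; q2-a>q4; q2-b>q5; q3-a>q3; q3-b>q6; q4-a>q6; q4-b>q5; q5-a>q7; q5-b>q8; q6-a>q6; q6-b>q9; q7-a>q9; q7-b>q8; q8-a>q10; q8-b>q8; q9-a>q9; q9-b>q11; q10-a>q11; q10-b>q8; q11-a>q11; q11-b>q11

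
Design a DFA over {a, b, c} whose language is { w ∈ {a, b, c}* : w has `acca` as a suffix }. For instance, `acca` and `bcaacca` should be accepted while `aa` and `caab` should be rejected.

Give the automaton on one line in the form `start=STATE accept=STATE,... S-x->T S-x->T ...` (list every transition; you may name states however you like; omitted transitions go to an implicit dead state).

Let each state record the length of the longest suffix of the input read so far that is also a prefix of `acca`. S1 means the last symbol is `a`; S2 means the last 2 symbols are `ac`; S3 means the last 3 symbols are `acc`; S4 means the last 4 symbols are `acca`. Accept only at S4, where the string currently ends in `acca`.
        a   b   c  
>  S0   S1  S0  S0 
   S1   S1  S0  S2 
   S2   S1  S0  S3 
   S3   S4  S0  S0 
 * S4   S1  S0  S2 
(> = start, * = accepting)

start=S0 accept=S4 S0-a->S1 S0-b->S0 S0-c->S0 S1-a->S1 S1-b->S0 S1-c->S2 S2-a->S1 S2-b->S0 S2-c->S3 S3-a->S4 S3-b->S0 S3-c->S0 S4-a->S1 S4-b->S0 S4-c->S2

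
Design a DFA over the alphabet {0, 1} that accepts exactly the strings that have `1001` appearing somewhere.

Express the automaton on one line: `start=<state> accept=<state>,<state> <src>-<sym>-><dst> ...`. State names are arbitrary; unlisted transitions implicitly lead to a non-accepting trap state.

start=A accept=E A-0->A A-1->B B-0->C B-1->B C-0->D C-1->B D-0->A D-1->E E-0->E E-1->E

Track how much of `1001` has been matched so far: state A is no progress, E is the absorbing accept state reached once `1001` has occurred. Intermediate states record partial matches; on a mismatch, fall back to the longest reusable overlap.
With 5 states:
       0  1 
>  A   A  B 
   B   C  B 
   C   D  B 
   D   A  E 
 * E   E  E 
(> = start, * = accepting)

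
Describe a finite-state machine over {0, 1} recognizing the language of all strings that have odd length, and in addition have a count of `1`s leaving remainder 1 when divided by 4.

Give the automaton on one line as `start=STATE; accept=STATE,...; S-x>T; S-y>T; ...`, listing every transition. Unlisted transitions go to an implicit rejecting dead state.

Build one automaton per condition and run them in lockstep. The first has 2 states tracking the input length modulo 2; the second has 4 states tracking the count of `1`s modulo 4. A product state is a pair (one from each), accepting exactly when both do.
With 8 states:
       0  1 
>  A   B  C 
   B   A  D 
 * C   D  E 
   D   C  F 
   E   F  G 
   F   E  H 
   G   H  A 
   H   G  B 
(> = start, * = accepting)

start=A; accept=C; A-0>B; A-1>C; B-0>A; B-1>D; C-0>D; C-1>E; D-0>C; D-1>F; E-0>F; E-1>G; F-0>E; F-1>H; G-0>H; G-1>A; H-0>G; H-1>B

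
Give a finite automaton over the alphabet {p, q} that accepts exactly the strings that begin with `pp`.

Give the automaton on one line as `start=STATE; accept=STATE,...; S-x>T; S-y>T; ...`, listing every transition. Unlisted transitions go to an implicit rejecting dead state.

Check the first 2 symbols one by one: S0 through S1 record how many have matched `pp` so far; any wrong symbol goes to the dead state S3. After all 2 match we enter the accepting sink S2.
4 states suffice.
        p   q  
>  S0   S1  S3 
   S1   S2  S3 
 * S2   S2  S2 
   S3   S3  S3 
(> = start, * = accepting)

start=S0; accept=S2; S0-p>S1; S0-q>S3; S1-p>S2; S1-q>S3; S2-p>S2; S2-q>S2; S3-p>S3; S3-q>S3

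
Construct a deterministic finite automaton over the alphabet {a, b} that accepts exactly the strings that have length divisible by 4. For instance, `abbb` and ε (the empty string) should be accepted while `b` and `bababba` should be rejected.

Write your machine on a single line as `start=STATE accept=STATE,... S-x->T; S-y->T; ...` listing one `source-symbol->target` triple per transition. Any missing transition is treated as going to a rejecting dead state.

start=S0; accept=S0; S0-a->S1; S0-b->S1; S1-a->S2; S1-b->S2; S2-a->S3; S2-b->S3; S3-a->S0; S3-b->S0

Only the length mod 4 matters, so use a 4-cycle: from any state, every input symbol moves to the next state, wrapping S3 back to S0. Mark S0 accepting.
With 4 states:
        a   b  
>* S0   S1  S1 
   S1   S2  S2 
   S2   S3  S3 
   S3   S0  S0 
(> = start, * = accepting)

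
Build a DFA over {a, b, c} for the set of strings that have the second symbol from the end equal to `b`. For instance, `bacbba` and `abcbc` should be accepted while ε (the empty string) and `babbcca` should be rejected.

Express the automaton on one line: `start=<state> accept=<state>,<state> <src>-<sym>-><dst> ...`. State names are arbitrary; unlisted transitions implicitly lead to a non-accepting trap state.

start=S0 accept=S7,S8,S9 S0-a->S1 S0-b->S2 S0-c->S3 S1-a->S4 S1-b->S5 S1-c->S6 S2-a->S7 S2-b->S8 S2-c->S9 S3-a->S10 S3-b->S11 S3-c->S12 S4-a->S4 S4-b->S5 S4-c->S6 S5-a->S7 S5-b->S8 S5-c->S9 S6-a->S10 S6-b->S11 S6-c->S12 S7-a->S4 S7-b->S5 S7-c->S6 S8-a->S7 S8-b->S8 S8-c->S9 S9-a->S10 S9-b->S11 S9-c->S12 S10-a->S4 S10-b->S5 S10-c->S6 S11-a->S7 S11-b->S8 S11-c->S9 S12-a->S10 S12-b->S11 S12-c->S12

Because acceptance depends on a position counted from the end, the machine has to buffer the most recent 2 symbols. Make each state the string of the last up-to-2 symbols read; on input `x` shift the window left and append `x`. Accept when the buffered window has length 2 and begins with `b`.
          a    b    c  
>  S0     S1   S2   S3 
   S1     S4   S5   S6 
   S2     S7   S8   S9 
   S3    S10  S11  S12 
   S4     S4   S5   S6 
   S5     S7   S8   S9 
   S6    S10  S11  S12 
 * S7     S4   S5   S6 
 * S8     S7   S8   S9 
 * S9    S10  S11  S12 
   S10    S4   S5   S6 
   S11    S7   S8   S9 
   S12   S10  S11  S12 
(> = start, * = accepting)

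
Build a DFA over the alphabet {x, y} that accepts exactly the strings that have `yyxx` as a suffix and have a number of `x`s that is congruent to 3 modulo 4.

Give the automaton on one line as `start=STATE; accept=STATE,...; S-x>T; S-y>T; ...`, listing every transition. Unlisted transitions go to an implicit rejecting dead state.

Handle the two conditions separately and then intersect. The first has 5 states tracking how much of the suffix `yyxx` has currently been matched; the second has 4 states tracking the count of `x`s modulo 4. A product state is a pair (one from each), accepting exactly when both do. Equivalent product states are then merged.
        x   y  
>  s0   s1  s0 
   s1   s2  s3 
   s2   s4  s2 
   s3   s2  s5 
   s4   s0  s4 
   s5   s6  s5 
   s6   s7  s2 
 * s7   s0  s4 
(> = start, * = accepting)

start=s0; accept=s7; s0-x>s1; s0-y>s0; s1-x>s2; s1-y>s3; s2-x>s4; s2-y>s2; s3-x>s2; s3-y>s5; s4-x>s0; s4-y>s4; s5-x>s6; s5-y>s5; s6-x>s7; s6-y>s2; s7-x>s0; s7-y>s4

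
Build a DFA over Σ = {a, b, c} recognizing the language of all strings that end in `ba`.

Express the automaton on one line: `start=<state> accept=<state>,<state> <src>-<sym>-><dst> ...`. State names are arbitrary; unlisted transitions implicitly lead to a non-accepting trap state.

start=q0 accept=q2 q0-a->q0 q0-b->q1 q0-c->q0 q1-a->q2 q1-b->q1 q1-c->q0 q2-a->q0 q2-b->q1 q2-c->q0

Let each state record the length of the longest suffix of the input read so far that is also a prefix of `ba`. q1 means the last symbol is `b`; q2 means the last 2 symbols are `ba`. Accept only at q2, where the string currently ends in `ba`.
        a   b   c  
>  q0   q0  q1  q0 
   q1   q2  q1  q0 
 * q2   q0  q1  q0 
(> = start, * = accepting)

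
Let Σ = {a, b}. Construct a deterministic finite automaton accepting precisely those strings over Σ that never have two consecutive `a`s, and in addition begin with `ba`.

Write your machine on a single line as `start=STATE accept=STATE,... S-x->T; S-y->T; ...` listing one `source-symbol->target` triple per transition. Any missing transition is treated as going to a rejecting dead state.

Build one automaton per condition and run them in lockstep. The first has 3 states tracking partial matches of the forbidden pattern `aa`; the second has 4 states tracking whether the input so far still matches the prefix `ba`. A product state is a pair (one from each), accepting exactly when both do.
        a   b  
>  s0   s1  s2 
   s1   s3  s4 
   s2   s5  s4 
   s3   s3  s3 
   s4   s1  s4 
 * s5   s6  s7 
   s6   s6  s6 
 * s7   s5  s7 
(> = start, * = accepting)

start=s0; accept=s5,s7; s0-a->s1; s0-b->s2; s1-a->s3; s1-b->s4; s2-a->s5; s2-b->s4; s3-a->s3; s3-b->s3; s4-a->s1; s4-b->s4; s5-a->s6; s5-b->s7; s6-a->s6; s6-b->s6; s7-a->s5; s7-b->s7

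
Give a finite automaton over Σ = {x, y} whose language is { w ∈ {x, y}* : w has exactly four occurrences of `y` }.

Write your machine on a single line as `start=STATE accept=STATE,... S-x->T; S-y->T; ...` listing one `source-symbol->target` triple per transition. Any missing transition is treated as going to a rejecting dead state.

start=q0; accept=q4; q0-x->q0; q0-y->q1; q1-x->q1; q1-y->q2; q2-x->q2; q2-y->q3; q3-x->q3; q3-y->q4; q4-x->q4; q4-y->q5; q5-x->q5; q5-y->q5

Only the number of `y`s matters, and only up to 5. Make a chain q0 → q1 → q2 → q3 → q4 → q5 advanced by each `y` (with q5 absorbing); every other symbol self-loops. The accepting set is {q4}.
6 states suffice.
        x   y  
>  q0   q0  q1 
   q1   q1  q2 
   q2   q2  q3 
   q3   q3  q4 
 * q4   q4  q5 
   q5   q5  q5 
(> = start, * = accepting)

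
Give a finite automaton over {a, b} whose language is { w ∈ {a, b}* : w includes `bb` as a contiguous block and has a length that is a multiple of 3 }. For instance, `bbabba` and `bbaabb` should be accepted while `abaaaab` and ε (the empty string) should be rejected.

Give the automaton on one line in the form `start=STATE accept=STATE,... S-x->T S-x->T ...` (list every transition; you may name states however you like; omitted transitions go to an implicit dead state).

start=S0 accept=S7 S0-a->S1 S0-b->S2 S1-a->S3 S1-b->S4 S2-a->S3 S2-b->S5 S3-a->S0 S3-b->S6 S4-a->S0 S4-b->S7 S5-a->S7 S5-b->S7 S6-a->S1 S6-b->S8 S7-a->S8 S7-b->S8 S8-a->S5 S8-b->S5

Build one automaton per condition and run them in lockstep. One (3 states) tracks whether and how much of `bb` has been seen; the other (3 states) tracks the input length modulo 3. Each combined state is a pair, one component from each; accept when both components accept.
A 9-state machine:
        a   b  
>  S0   S1  S2 
   S1   S3  S4 
   S2   S3  S5 
   S3   S0  S6 
   S4   S0  S7 
   S5   S7  S7 
   S6   S1  S8 
 * S7   S8  S8 
   S8   S5  S5 
(> = start, * = accepting)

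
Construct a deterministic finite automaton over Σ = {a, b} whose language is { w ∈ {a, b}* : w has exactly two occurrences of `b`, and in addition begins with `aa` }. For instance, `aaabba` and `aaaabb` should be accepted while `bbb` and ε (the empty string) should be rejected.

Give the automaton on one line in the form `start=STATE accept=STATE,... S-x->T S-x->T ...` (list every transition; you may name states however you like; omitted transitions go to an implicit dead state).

Handle the two conditions separately and then intersect. One (4 states) tracks the count of `b`s, saturating at 3; the other (4 states) tracks whether the input so far still matches the prefix `aa`. Each combined state is a pair, one component from each; accept when both components accept.
With 9 states:
        a   b  
>  S0   S1  S2 
   S1   S3  S2 
   S2   S2  S4 
   S3   S3  S5 
   S4   S4  S6 
   S5   S5  S7 
   S6   S6  S6 
 * S7   S7  S8 
   S8   S8  S8 
(> = start, * = accepting)

start=S0 accept=S7 S0-a->S1 S0-b->S2 S1-a->S3 S1-b->S2 S2-a->S2 S2-b->S4 S3-a->S3 S3-b->S5 S4-a->S4 S4-b->S6 S5-a->S5 S5-b->S7 S6-a->S6 S6-b->S6 S7-a->S7 S7-b->S8 S8-a->S8 S8-b->S8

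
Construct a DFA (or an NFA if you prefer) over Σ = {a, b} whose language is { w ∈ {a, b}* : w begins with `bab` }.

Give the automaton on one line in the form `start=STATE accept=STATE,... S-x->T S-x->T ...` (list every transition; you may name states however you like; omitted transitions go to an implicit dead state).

Check the first 3 symbols one by one: q0 through q2 record how many have matched `bab` so far; any wrong symbol goes to the dead state q4. After all 3 match we enter the accepting sink q3.
5 states suffice.
        a   b  
>  q0   q4  q1 
   q1   q2  q4 
   q2   q4  q3 
 * q3   q3  q3 
   q4   q4  q4 
(> = start, * = accepting)

start=q0 accept=q3 q0-a->q4 q0-b->q1 q1-a->q2 q1-b->q4 q2-a->q4 q2-b->q3 q3-a->q3 q3-b->q3 q4-a->q4 q4-b->q4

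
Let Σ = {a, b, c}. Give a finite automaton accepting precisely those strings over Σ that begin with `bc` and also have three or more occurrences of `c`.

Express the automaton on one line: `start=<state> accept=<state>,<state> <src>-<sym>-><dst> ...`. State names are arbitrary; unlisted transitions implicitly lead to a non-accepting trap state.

Build one automaton per condition and run them in lockstep. One (4 states) tracks whether the input so far still matches the prefix `bc`; the other (5 states) tracks the count of `c`s, saturating at 4. Each combined state is a pair, one component from each; accept when both components accept.
With 11 states:
          a    b    c  
>  q0     q1   q2   q3 
   q1     q1   q1   q3 
   q2     q1   q1   q4 
   q3     q3   q3   q5 
   q4     q4   q4   q6 
   q5     q5   q5   q7 
   q6     q6   q6   q8 
   q7     q7   q7   q9 
 * q8     q8   q8  q10 
   q9     q9   q9   q9 
 * q10   q10  q10  q10 
(> = start, * = accepting)

start=q0 accept=q8,q10 q0-a->q1 q0-b->q2 q0-c->q3 q1-a->q1 q1-b->q1 q1-c->q3 q2-a->q1 q2-b->q1 q2-c->q4 q3-a->q3 q3-b->q3 q3-c->q5 q4-a->q4 q4-b->q4 q4-c->q6 q5-a->q5 q5-b->q5 q5-c->q7 q6-a->q6 q6-b->q6 q6-c->q8 q7-a->q7 q7-b->q7 q7-c->q9 q8-a->q8 q8-b->q8 q8-c->q10 q9-a->q9 q9-b->q9 q9-c->q9 q10-a->q10 q10-b->q10 q10-c->q10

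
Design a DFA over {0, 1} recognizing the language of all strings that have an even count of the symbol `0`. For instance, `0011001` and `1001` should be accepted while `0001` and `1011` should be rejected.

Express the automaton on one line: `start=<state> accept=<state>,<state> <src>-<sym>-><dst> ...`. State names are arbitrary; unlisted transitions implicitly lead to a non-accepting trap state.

The only thing that matters is how many `0`s have appeared, reduced mod 2. Use one state per residue: S0 for 0, …, S1 for 1. Reading `0` moves to the next residue; anything else stays put. S0 is accepting.
        0   1  
>* S0   S1  S0 
   S1   S0  S1 
(> = start, * = accepting)

start=S0 accept=S0 S0-0->S1 S0-1->S0 S1-0->S0 S1-1->S1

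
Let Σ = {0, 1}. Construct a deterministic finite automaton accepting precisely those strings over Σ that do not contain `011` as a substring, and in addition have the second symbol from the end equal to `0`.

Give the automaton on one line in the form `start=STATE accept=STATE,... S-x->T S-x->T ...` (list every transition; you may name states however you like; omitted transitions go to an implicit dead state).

start=S0 accept=S2,S3 S0-0->S1 S0-1->S0 S1-0->S2 S1-1->S3 S2-0->S2 S2-1->S3 S3-0->S1 S3-1->S4 S4-0->S4 S4-1->S4

Handle the two conditions separately and then intersect. One (4 states) tracks partial matches of the forbidden pattern `011`; the other (7 states) tracks the last 2 symbols read. Each combined state is a pair, one component from each; accept when both components accept. Minimizing collapses redundant product states.
With 5 states:
        0   1  
>  S0   S1  S0 
   S1   S2  S3 
 * S2   S2  S3 
 * S3   S1  S4 
   S4   S4  S4 
(> = start, * = accepting)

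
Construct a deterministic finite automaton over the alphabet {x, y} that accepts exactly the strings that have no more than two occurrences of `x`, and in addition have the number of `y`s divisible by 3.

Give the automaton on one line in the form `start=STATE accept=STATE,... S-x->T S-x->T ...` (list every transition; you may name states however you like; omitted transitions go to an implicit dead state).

start=S0 accept=S0,S1,S3 S0-x->S1 S0-y->S2 S1-x->S3 S1-y->S4 S2-x->S4 S2-y->S5 S3-x->S6 S3-y->S7 S4-x->S7 S4-y->S8 S5-x->S8 S5-y->S0 S6-x->S6 S6-y->S9 S7-x->S9 S7-y->S10 S8-x->S10 S8-y->S1 S9-x->S9 S9-y->S11 S10-x->S11 S10-y->S3 S11-x->S11 S11-y->S6

Build one automaton per condition and run them in lockstep. The first has 4 states tracking the count of `x`s, saturating at 3; the second has 3 states tracking the count of `y`s modulo 3. A product state is a pair (one from each), accepting exactly when both do.
With 12 states:
          x    y  
>* S0     S1   S2 
 * S1     S3   S4 
   S2     S4   S5 
 * S3     S6   S7 
   S4     S7   S8 
   S5     S8   S0 
   S6     S6   S9 
   S7     S9  S10 
   S8    S10   S1 
   S9     S9  S11 
   S10   S11   S3 
   S11   S11   S6 
(> = start, * = accepting)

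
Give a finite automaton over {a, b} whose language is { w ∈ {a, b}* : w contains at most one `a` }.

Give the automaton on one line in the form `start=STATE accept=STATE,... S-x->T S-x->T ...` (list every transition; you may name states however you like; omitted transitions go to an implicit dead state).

start=q0 accept=q0,q1 q0-a->q1 q0-b->q0 q1-a->q2 q1-b->q1 q2-a->q2 q2-b->q2

Only the number of `a`s matters, and only up to 2. Make a chain q0 → q1 → q2 advanced by each `a` (with q2 absorbing); every other symbol self-loops. The accepting set is {q0, q1}.
With 3 states:
        a   b  
>* q0   q1  q0 
 * q1   q2  q1 
   q2   q2  q2 
(> = start, * = accepting)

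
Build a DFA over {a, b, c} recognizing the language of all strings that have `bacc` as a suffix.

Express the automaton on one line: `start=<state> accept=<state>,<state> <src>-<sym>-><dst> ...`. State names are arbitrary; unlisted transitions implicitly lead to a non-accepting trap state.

Remember how much of `bacc` the current input suffix matches. State S0 means no match yet; S1 means the last symbol is `b`; S2 means the last 2 symbols are `ba`; S3 means the last 3 symbols are `bac`; S4 means the last 4 symbols are `bacc`. Only S4 accepts. On a mismatch, fall back to the longest proper suffix that is still a prefix of `bacc`.
A 5-state machine:
        a   b   c  
>  S0   S0  S1  S0 
   S1   S2  S1  S0 
   S2   S0  S1  S3 
   S3   S0  S1  S4 
 * S4   S0  S1  S0 
(> = start, * = accepting)

start=S0 accept=S4 S0-a->S0 S0-b->S1 S0-c->S0 S1-a->S2 S1-b->S1 S1-c->S0 S2-a->S0 S2-b->S1 S2-c->S3 S3-a->S0 S3-b->S1 S3-c->S4 S4-a->S0 S4-b->S1 S4-c->S0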